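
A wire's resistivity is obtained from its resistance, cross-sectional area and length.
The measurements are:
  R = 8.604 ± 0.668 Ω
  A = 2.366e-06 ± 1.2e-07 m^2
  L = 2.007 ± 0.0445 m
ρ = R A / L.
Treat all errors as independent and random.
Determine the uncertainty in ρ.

9.67e-07 Ω·m

Products/powers → add relative errors in quadrature, weighted by exponent:
  (1·δR/R)² = (1×0.0776)² = 0.00603;  (1·δA/A)² = (1×0.0507)² = 0.00257;  (-1·δL/L)² = (-1×0.0222)² = 0.000492
δρ/ρ = √(0.00909) = 0.0954
ρ = 1.014e-05 Ω·m, so δρ = 0.0954 × 1.014e-05 = 9.67e-07 Ω·m.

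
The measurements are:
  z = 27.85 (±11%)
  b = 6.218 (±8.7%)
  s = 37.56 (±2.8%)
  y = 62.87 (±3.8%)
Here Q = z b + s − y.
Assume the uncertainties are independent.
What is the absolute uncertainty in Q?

24.4

Let p = z·b = 173.2. δp/p = √((1·δz/z)² + (1·δb/b)²) = √(0.0121 + 0.00757) = 0.140, so δp = 24.3.
Q = p + s − y: δQ = √(δp² + δs² + δy²) = √(590 + 1.11 + 5.71) = 24.4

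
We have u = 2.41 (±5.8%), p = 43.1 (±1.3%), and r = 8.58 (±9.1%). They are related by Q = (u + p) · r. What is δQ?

35.9

Let w = u + p = 45.5. δw = √(δu² + δp²) = √(0.0195 + 0.314) = 0.577, so δw/w = 0.0127.
Q is then a monomial in w, r:
δQ/Q = √((δw/w)² + (1·δr/r)²) = √(0.000161 + 0.00828) = 0.0919
Q = 390, so δQ = 0.0919 × 390 = 35.9.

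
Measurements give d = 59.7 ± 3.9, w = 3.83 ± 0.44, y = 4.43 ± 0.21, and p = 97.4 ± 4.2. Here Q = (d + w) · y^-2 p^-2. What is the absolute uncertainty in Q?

4.85e-05

Let u = d + w = 63.5. δu = √(δd² + δw²) = √(15.2 + 0.194) = 3.92, so δu/u = 0.0618.
Q is then a monomial in u, y, p:
δQ/Q = √((δu/u)² + (-2·δy/y)² + (-2·δp/p)²) = √(0.00382 + 0.00899 + 0.00744) = 0.142
Q = 0.000341, so δQ = 0.142 × 0.000341 = 4.85e-05.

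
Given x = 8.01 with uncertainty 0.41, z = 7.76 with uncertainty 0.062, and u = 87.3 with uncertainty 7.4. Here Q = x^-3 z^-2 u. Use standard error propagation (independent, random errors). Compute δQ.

0.000497

Products/powers → add relative errors in quadrature, weighted by exponent:
  (-3·δx/x)² = (-3×0.0512)² = 0.0236;  (-2·δz/z)² = (-2×0.00799)² = 0.000255;  (1·δu/u)² = (1×0.0848)² = 0.00719
δQ/Q = √(0.0310) = 0.176
Q = 0.00282, so δQ = 0.176 × 0.00282 = 0.000497.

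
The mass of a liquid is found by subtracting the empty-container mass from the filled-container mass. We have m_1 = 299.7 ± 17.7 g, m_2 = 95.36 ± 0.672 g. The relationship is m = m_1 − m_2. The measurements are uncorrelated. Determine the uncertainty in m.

Sums and differences: (δm)² = Σ (cᵢ δxᵢ)².
  (δm_1)² = 313;  (δm_2)² = 0.452
δm = √(314) = 17.7 g

17.7 g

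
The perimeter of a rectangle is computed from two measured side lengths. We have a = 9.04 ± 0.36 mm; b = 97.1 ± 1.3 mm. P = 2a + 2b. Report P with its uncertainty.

212 ± 2.70 mm

Each term contributes (cᵢ δxᵢ)² to (δP)²:
  (2·δa)² = 0.518;  (2·δb)² = 6.76
δP = √(7.28) = 2.70 mm
P = 212 mm.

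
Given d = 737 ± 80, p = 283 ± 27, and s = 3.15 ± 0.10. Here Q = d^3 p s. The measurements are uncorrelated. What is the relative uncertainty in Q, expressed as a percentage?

34.1%

For a monomial Q ∝ d^3, p, s, fractional errors add in quadrature:
  (3·δd/d)² = (3×0.109)² = 0.106;  (1·δp/p)² = (1×0.0954)² = 0.00910;  (1·δs/s)² = (1×0.0317)² = 0.00101
δQ/Q = √(0.116) = 0.341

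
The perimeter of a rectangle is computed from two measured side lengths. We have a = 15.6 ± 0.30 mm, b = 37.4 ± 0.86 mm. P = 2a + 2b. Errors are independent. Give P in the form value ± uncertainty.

106 ± 1.82 mm

For a sum/difference, combine absolute errors in quadrature:
  (2·δa)² = 0.360;  (2·δb)² = 2.96
δP = √(3.32) = 1.82 mm
P = 106 mm.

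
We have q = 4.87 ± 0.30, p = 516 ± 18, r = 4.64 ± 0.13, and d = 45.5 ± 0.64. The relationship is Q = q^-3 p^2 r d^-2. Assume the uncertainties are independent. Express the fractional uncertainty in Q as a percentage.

20.1%

Since Q is a product/quotient, work with relative uncertainties:
  (-3·δq/q)² = (-3×0.0616)² = 0.0342;  (2·δp/p)² = (2×0.0349)² = 0.00487;  (1·δr/r)² = (1×0.0280)² = 0.000785;  (-2·δd/d)² = (-2×0.0141)² = 0.000791
δQ/Q = √(0.0406) = 0.201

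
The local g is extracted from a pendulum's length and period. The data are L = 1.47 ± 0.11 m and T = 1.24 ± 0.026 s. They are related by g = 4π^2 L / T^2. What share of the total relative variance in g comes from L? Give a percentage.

(δg/g)² = (1·δL/L)² + (-2·δT/T)²
  L term: (1×0.0748)² = 0.00560
  T term: (-2×0.0210)² = 0.00176
Total = 0.00736. Share from L = 0.00560/0.00736 = 0.761.

76.1%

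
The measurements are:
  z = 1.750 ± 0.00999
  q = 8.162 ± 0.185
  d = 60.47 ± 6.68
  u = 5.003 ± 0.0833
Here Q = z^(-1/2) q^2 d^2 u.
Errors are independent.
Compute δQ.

2.08e+05

Relative error in a monomial: (δQ/Q)² = Σ (nᵢ · δxᵢ/xᵢ)².
  (−½·δz/z)² = (-0.5×0.00571)² = 8.15e-06;  (2·δq/q)² = (2×0.0227)² = 0.00205;  (2·δd/d)² = (2×0.110)² = 0.0488;  (1·δu/u)² = (1×0.0167)² = 0.000277
δQ/Q = √(0.0512) = 0.226
Q = 921300, so δQ = 0.226 × 921300 = 2.08e+05.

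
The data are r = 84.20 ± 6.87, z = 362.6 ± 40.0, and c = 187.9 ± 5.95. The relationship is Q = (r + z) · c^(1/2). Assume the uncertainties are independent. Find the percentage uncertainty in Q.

9.22%

Let u = r + z = 446.8. δu = √(δr² + δz²) = √(47.2 + 1600) = 40.6, so δu/u = 0.0908.
Q is then a monomial in u, c:
δQ/Q = √((δu/u)² + (½·δc/c)²) = √(0.00825 + 0.000251) = 0.0922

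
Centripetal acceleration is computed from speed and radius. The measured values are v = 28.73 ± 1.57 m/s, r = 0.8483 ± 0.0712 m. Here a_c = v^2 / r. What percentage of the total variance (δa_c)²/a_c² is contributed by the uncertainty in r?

37.1%

(δa_c/a_c)² = (2·δv/v)² + (-1·δr/r)²
  v term: (2×0.0546)² = 0.0119
  r term: (-1×0.0839)² = 0.00704
Total = 0.0190. Share from r = 0.00704/0.0190 = 0.371.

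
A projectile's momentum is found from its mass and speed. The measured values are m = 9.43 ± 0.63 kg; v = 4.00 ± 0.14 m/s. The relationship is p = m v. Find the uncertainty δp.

p is a product of powers, so relative uncertainties combine in quadrature:
  (1·δm/m)² = (1×0.0668)² = 0.00446;  (1·δv/v)² = (1×0.0350)² = 0.00123
δp/p = √(0.00569) = 0.0754
p = 37.7 kg·m/s, so δp = 0.0754 × 37.7 = 2.84 kg·m/s.

2.84 kg·m/s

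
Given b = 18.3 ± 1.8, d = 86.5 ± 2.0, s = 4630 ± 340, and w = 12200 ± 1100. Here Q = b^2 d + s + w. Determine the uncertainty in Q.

Let p = b^2·d = 29000. δp/p = √((2·δb/b)² + (1·δd/d)²) = √(0.0387 + 0.000535) = 0.198, so δp = 5740.
Q = p + s + w: δQ = √(δp² + δs² + δw²) = √(3.29e+07 + 1.16e+05 + 1.21e+06) = 5850

5850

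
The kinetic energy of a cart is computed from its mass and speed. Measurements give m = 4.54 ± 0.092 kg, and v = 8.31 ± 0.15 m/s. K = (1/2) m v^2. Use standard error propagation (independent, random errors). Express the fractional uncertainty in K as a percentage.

4.14%

Relative error in a monomial: (δK/K)² = Σ (nᵢ · δxᵢ/xᵢ)².
  (1·δm/m)² = (1×0.0203)² = 0.000411;  (2·δv/v)² = (2×0.0181)² = 0.00130
δK/K = √(0.00171) = 0.0414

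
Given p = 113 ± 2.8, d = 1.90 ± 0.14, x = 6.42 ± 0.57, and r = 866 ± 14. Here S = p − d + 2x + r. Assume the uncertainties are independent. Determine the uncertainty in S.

For a sum/difference, combine absolute errors in quadrature:
  (δp)² = 7.84;  (δd)² = 0.0196;  (2·δx)² = 1.30;  (δr)² = 196
δS = √(205) = 14.3

14.3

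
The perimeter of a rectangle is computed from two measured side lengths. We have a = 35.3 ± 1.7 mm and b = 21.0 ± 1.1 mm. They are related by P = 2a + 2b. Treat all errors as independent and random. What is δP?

4.05 mm

Sums and differences: (δP)² = Σ (cᵢ δxᵢ)².
  (2·δa)² = 11.6;  (2·δb)² = 4.84
δP = √(16.4) = 4.05 mm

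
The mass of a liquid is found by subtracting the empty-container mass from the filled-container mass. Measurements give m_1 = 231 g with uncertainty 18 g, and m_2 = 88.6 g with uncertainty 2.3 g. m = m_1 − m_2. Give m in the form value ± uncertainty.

142 ± 18.1 g

m is a linear combination, so absolute uncertainties add in quadrature:
  (δm_1)² = 324;  (δm_2)² = 5.29
δm = √(329) = 18.1 g
m = 142 g.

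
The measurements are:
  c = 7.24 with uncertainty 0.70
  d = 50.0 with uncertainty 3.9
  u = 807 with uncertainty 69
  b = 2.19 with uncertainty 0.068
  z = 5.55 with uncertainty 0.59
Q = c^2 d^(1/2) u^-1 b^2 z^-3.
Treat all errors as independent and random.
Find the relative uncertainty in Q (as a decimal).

0.390

Products/powers → add relative errors in quadrature, weighted by exponent:
  (2·δc/c)² = (2×0.0967)² = 0.0374;  (½·δd/d)² = (0.5×0.0780)² = 0.00152;  (-1·δu/u)² = (-1×0.0855)² = 0.00731;  (2·δb/b)² = (2×0.0311)² = 0.00386;  (-3·δz/z)² = (-3×0.106)² = 0.102
δQ/Q = √(0.152) = 0.390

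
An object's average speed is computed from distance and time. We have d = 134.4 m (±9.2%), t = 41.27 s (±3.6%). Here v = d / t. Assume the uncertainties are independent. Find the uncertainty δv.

v is a product of powers, so relative uncertainties combine in quadrature:
  (1·δd/d)² = (1×0.0920)² = 0.00846;  (-1·δt/t)² = (-1×0.0360)² = 0.00130
δv/v = √(0.00976) = 0.0988
v = 3.257 m/s, so δv = 0.0988 × 3.257 = 0.322 m/s.

0.322 m/s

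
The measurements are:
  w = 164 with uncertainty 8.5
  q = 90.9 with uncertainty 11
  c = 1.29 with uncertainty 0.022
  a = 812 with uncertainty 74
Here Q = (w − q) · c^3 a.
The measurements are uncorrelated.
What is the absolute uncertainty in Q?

Let u = w − q = 73.1. δu = √(δw² + δq²) = √(72.2 + 121) = 13.9, so δu/u = 0.190.
Q is then a monomial in u, c, a:
δQ/Q = √((δu/u)² + (3·δc/c)² + (1·δa/a)²) = √(0.0362 + 0.00262 + 0.00831) = 0.217
Q = 1.27e+05, so δQ = 0.217 × 1.27e+05 = 27700.

27700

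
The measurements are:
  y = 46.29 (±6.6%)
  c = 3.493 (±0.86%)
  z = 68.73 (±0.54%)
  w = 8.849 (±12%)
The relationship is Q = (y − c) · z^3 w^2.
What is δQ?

Let u = y − c = 42.80. δu = √(δy² + δc²) = √(9.33 + 0.000902) = 3.06, so δu/u = 0.0714.
Q is then a monomial in u, z, w:
δQ/Q = √((δu/u)² + (3·δz/z)² + (2·δw/w)²) = √(0.00510 + 0.000262 + 0.0576) = 0.251
Q = 1.088e+09, so δQ = 0.251 × 1.088e+09 = 2.73e+08.

2.73e+08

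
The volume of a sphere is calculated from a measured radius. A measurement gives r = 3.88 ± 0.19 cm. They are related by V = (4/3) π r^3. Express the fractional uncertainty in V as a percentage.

14.7%

V ∝ r^3, so δV/V = |3| · δr/r = 3 × 0.0490 = 0.147.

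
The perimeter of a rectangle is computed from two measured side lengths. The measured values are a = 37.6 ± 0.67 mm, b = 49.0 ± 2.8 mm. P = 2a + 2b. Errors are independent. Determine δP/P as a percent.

3.32%

Sums and differences: (δP)² = Σ (cᵢ δxᵢ)².
  (2·δa)² = 1.80;  (2·δb)² = 31.4
δP = √(33.2) = 5.76 mm
P = 173 mm, so δP/P = 5.76/173 = 0.0332.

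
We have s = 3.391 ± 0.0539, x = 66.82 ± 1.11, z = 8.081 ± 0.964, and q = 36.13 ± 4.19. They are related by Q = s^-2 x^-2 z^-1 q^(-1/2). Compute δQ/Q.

0.140

Each factor contributes (exponent × relative error)² to (δQ/Q)²:
  (-2·δs/s)² = (-2×0.0159)² = 0.00101;  (-2·δx/x)² = (-2×0.0166)² = 0.00110;  (-1·δz/z)² = (-1×0.119)² = 0.0142;  (−½·δq/q)² = (-0.5×0.116)² = 0.00336
δQ/Q = √(0.0197) = 0.140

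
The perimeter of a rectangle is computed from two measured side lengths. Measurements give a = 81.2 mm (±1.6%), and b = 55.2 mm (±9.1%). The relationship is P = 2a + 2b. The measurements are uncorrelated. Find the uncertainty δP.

10.4 mm

Absolute uncertainties add in quadrature for a linear combination:
  (2·δa)² = 6.75;  (2·δb)² = 101
δP = √(108) = 10.4 mm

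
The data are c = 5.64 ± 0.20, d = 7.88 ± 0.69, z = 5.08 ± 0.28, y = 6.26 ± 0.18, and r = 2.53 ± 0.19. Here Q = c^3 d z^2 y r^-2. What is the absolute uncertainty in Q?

8330

Each factor contributes (exponent × relative error)² to (δQ/Q)²:
  (3·δc/c)² = (3×0.0355)² = 0.0113;  (1·δd/d)² = (1×0.0876)² = 0.00767;  (2·δz/z)² = (2×0.0551)² = 0.0122;  (1·δy/y)² = (1×0.0288)² = 0.000827;  (-2·δr/r)² = (-2×0.0751)² = 0.0226
δQ/Q = √(0.0545) = 0.234
Q = 35700, so δQ = 0.234 × 35700 = 8330.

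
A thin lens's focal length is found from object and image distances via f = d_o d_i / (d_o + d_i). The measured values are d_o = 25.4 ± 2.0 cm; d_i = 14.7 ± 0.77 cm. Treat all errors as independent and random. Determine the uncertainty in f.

∂f/∂d_o = (d_i/(d_o+d_i))² = 0.134;  ∂f/∂d_i = (d_o/(d_o+d_i))² = 0.401
δf = √((∂f/∂d_o · δd_o)² + (∂f/∂d_i · δd_i)²) = √(0.0722 + 0.0954) = 0.409 cm

0.409 cm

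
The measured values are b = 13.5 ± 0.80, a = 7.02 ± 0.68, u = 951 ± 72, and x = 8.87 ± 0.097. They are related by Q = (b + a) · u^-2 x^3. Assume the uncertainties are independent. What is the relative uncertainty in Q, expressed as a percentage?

16.3%

Let w = b + a = 20.5. δw = √(δb² + δa²) = √(0.640 + 0.462) = 1.05, so δw/w = 0.0512.
Q is then a monomial in w, u, x:
δQ/Q = √((δw/w)² + (-2·δu/u)² + (3·δx/x)²) = √(0.00262 + 0.0229 + 0.00108) = 0.163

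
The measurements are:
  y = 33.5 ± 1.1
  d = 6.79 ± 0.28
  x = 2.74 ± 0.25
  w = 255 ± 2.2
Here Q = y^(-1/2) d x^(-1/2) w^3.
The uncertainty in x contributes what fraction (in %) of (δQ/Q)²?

(δQ/Q)² = (−½·δy/y)² + (1·δd/d)² + (−½·δx/x)² + (3·δw/w)²
  y term: (-0.5×0.0328)² = 0.000270
  d term: (1×0.0412)² = 0.00170
  x term: (-0.5×0.0912)² = 0.00208
  w term: (3×0.00863)² = 0.000670
Total = 0.00472. Share from x = 0.00208/0.00472 = 0.441.

44.1%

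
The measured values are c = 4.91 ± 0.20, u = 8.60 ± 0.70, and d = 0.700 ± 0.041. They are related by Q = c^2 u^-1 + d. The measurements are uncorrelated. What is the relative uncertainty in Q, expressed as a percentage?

9.29%

Let p = c^2·u^-1 = 2.80. δp/p = √((2·δc/c)² + (-1·δu/u)²) = √(0.00664 + 0.00663) = 0.115, so δp = 0.323.
Q = p + d: δQ = √(δp² + δd²) = √(0.104 + 0.00168) = 0.325
Q = 3.50, so δQ/Q = 0.325/3.50 = 0.0929.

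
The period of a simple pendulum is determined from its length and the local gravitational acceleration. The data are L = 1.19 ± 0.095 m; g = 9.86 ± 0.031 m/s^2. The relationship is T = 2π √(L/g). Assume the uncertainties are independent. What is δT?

0.0872 s

Relative error in a monomial: (δT/T)² = Σ (nᵢ · δxᵢ/xᵢ)².
  (½·δL/L)² = (0.5×0.0798)² = 0.00159;  (−½·δg/g)² = (-0.5×0.00314)² = 2.47e-06
δT/T = √(0.00160) = 0.0399
T = 2.18 s, so δT = 0.0399 × 2.18 = 0.0872 s.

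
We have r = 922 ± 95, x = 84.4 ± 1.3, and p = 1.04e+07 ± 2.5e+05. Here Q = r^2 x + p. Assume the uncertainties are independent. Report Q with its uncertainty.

Let w = r^2·x = 7.17e+07. δw/w = √((2·δr/r)² + (1·δx/x)²) = √(0.0425 + 0.000237) = 0.207, so δw = 1.48e+07.
Q = w + p: δQ = √(δw² + δp²) = √(2.2e+14 + 6.25e+10) = 1.48e+07
Q = 8.21e+07.

(8.21 ± 1.48) × 10^7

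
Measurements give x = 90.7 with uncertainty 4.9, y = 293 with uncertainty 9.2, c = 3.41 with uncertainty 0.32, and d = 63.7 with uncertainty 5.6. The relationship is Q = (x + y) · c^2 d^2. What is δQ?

Let u = x + y = 384. δu = √(δx² + δy²) = √(24.0 + 84.6) = 10.4, so δu/u = 0.0272.
Q is then a monomial in u, c, d:
δQ/Q = √((δu/u)² + (2·δc/c)² + (2·δd/d)²) = √(0.000738 + 0.0352 + 0.0309) = 0.259
Q = 1.81e+07, so δQ = 0.259 × 1.81e+07 = 4.68e+06.

4.68e+06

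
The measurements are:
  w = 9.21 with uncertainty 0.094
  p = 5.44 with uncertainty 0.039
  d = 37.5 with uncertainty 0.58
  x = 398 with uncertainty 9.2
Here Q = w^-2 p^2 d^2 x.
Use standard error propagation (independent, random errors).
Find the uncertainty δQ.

Products/powers → add relative errors in quadrature, weighted by exponent:
  (-2·δw/w)² = (-2×0.0102)² = 0.000417;  (2·δp/p)² = (2×0.00717)² = 0.000206;  (2·δd/d)² = (2×0.0155)² = 0.000957;  (1·δx/x)² = (1×0.0231)² = 0.000534
δQ/Q = √(0.00211) = 0.0460
Q = 1.95e+05, so δQ = 0.0460 × 1.95e+05 = 8980.

8980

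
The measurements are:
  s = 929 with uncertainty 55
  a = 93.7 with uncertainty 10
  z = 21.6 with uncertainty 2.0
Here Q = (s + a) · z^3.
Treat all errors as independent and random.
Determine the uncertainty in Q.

2.92e+06

Let u = s + a = 1020. δu = √(δs² + δa²) = √(3020 + 100) = 55.9, so δu/u = 0.0547.
Q is then a monomial in u, z:
δQ/Q = √((δu/u)² + (3·δz/z)²) = √(0.00299 + 0.0772) = 0.283
Q = 1.03e+07, so δQ = 0.283 × 1.03e+07 = 2.92e+06.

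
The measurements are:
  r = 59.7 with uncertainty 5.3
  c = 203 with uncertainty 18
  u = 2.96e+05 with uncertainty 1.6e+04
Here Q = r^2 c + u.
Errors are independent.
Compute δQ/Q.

Let p = r^2·c = 7.24e+05. δp/p = √((2·δr/r)² + (1·δc/c)²) = √(0.0315 + 0.00786) = 0.198, so δp = 1.44e+05.
Q = p + u: δQ = √(δp² + δu²) = √(2.06e+10 + 2.56e+08) = 1.44e+05
Q = 1.02e+06, so δQ/Q = 1.44e+05/1.02e+06 = 0.142.

0.142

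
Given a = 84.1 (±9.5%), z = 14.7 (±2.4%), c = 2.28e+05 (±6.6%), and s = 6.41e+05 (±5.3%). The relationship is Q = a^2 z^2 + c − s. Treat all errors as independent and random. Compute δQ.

3.02e+05

Let p = a^2·z^2 = 1.53e+06. δp/p = √((2·δa/a)² + (2·δz/z)²) = √(0.0361 + 0.00230) = 0.196, so δp = 3e+05.
Q = p + c − s: δQ = √(δp² + δc² + δs²) = √(8.97e+10 + 2.26e+08 + 1.15e+09) = 3.02e+05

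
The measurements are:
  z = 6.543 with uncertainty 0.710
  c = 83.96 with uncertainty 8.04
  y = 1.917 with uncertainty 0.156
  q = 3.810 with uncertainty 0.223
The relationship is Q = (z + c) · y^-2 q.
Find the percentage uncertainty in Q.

Let u = z + c = 90.50. δu = √(δz² + δc²) = √(0.504 + 64.6) = 8.07, so δu/u = 0.0892.
Q is then a monomial in u, y, q:
δQ/Q = √((δu/u)² + (-2·δy/y)² + (1·δq/q)²) = √(0.00795 + 0.0265 + 0.00343) = 0.195

19.5%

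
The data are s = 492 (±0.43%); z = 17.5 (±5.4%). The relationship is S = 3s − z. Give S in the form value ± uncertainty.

1460 ± 6.42

S is a linear combination, so absolute uncertainties add in quadrature:
  (3·δs)² = 40.3;  (δz)² = 0.893
δS = √(41.2) = 6.42
S = 1460.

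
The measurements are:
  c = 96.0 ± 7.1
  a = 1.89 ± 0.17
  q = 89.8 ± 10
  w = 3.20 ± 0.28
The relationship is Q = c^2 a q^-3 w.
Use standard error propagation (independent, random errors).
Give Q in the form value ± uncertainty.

0.0770 ± 0.0297

Relative error in a monomial: (δQ/Q)² = Σ (nᵢ · δxᵢ/xᵢ)².
  (2·δc/c)² = (2×0.0740)² = 0.0219;  (1·δa/a)² = (1×0.0899)² = 0.00809;  (-3·δq/q)² = (-3×0.111)² = 0.112;  (1·δw/w)² = (1×0.0875)² = 0.00766
δQ/Q = √(0.149) = 0.386
Q = 0.0770, so δQ = 0.386 × 0.0770 = 0.0297.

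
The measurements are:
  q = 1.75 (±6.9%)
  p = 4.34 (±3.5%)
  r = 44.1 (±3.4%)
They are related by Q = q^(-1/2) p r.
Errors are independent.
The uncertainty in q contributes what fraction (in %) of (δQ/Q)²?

(δQ/Q)² = (−½·δq/q)² + (1·δp/p)² + (1·δr/r)²
  q term: (-0.5×0.0690)² = 0.00119
  p term: (1×0.0350)² = 0.00123
  r term: (1×0.0340)² = 0.00116
Total = 0.00357. Share from q = 0.00119/0.00357 = 0.333.

33.3%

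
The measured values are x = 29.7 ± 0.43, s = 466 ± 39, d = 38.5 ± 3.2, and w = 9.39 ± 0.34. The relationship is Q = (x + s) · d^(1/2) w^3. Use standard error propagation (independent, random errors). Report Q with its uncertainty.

(2.55 ± 0.358) × 10^6

Let u = x + s = 496. δu = √(δx² + δs²) = √(0.185 + 1520) = 39.0, so δu/u = 0.0787.
Q is then a monomial in u, d, w:
δQ/Q = √((δu/u)² + (½·δd/d)² + (3·δw/w)²) = √(0.00619 + 0.00173 + 0.0118) = 0.140
Q = 2.55e+06, so δQ = 0.140 × 2.55e+06 = 3.58e+05.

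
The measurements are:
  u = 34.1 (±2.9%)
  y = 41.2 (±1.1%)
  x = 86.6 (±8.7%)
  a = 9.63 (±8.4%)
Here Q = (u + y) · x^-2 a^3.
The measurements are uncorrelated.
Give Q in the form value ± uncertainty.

8.97 ± 2.75

Let w = u + y = 75.3. δw = √(δu² + δy²) = √(0.978 + 0.205) = 1.09, so δw/w = 0.0144.
Q is then a monomial in w, x, a:
δQ/Q = √((δw/w)² + (-2·δx/x)² + (3·δa/a)²) = √(0.000209 + 0.0303 + 0.0635) = 0.307
Q = 8.97, so δQ = 0.307 × 8.97 = 2.75.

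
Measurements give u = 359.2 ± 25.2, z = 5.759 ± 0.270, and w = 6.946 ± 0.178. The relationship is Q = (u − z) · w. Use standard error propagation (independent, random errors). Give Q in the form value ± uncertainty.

2455 ± 186

Let h = u − z = 353.4. δh = √(δu² + δz²) = √(635 + 0.0729) = 25.2, so δh/h = 0.0713.
Q is then a monomial in h, w:
δQ/Q = √((δh/h)² + (1·δw/w)²) = √(0.00508 + 0.000657) = 0.0758
Q = 2455, so δQ = 0.0758 × 2455 = 186.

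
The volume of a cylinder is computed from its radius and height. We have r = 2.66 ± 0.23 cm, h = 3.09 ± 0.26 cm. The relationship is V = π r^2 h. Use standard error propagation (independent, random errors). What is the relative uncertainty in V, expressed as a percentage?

19.2%

For a monomial V ∝ r^2, h, fractional errors add in quadrature:
  (2·δr/r)² = (2×0.0865)² = 0.0299;  (1·δh/h)² = (1×0.0841)² = 0.00708
δV/V = √(0.0370) = 0.192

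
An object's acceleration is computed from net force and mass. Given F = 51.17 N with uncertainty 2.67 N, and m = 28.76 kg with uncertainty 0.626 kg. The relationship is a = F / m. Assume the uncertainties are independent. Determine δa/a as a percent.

Since a is a product/quotient, work with relative uncertainties:
  (1·δF/F)² = (1×0.0522)² = 0.00272;  (-1·δm/m)² = (-1×0.0218)² = 0.000474
δa/a = √(0.00320) = 0.0565

5.65%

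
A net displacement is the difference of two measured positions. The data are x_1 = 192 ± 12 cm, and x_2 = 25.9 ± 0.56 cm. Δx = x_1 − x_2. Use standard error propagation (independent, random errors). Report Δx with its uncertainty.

Each term contributes (cᵢ δxᵢ)² to (δΔx)²:
  (δx_1)² = 144;  (δx_2)² = 0.314
δΔx = √(144) = 12.0 cm
Δx = 166 cm.

166 ± 12.0 cm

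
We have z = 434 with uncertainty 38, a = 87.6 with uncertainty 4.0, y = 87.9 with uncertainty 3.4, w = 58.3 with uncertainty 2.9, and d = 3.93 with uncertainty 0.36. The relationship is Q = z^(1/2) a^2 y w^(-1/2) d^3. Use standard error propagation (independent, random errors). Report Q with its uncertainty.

(1.12 ± 0.331) × 10^8

Since Q is a product/quotient, work with relative uncertainties:
  (½·δz/z)² = (0.5×0.0876)² = 0.00192;  (2·δa/a)² = (2×0.0457)² = 0.00834;  (1·δy/y)² = (1×0.0387)² = 0.00150;  (−½·δw/w)² = (-0.5×0.0497)² = 0.000619;  (3·δd/d)² = (3×0.0916)² = 0.0755
δQ/Q = √(0.0879) = 0.296
Q = 1.12e+08, so δQ = 0.296 × 1.12e+08 = 3.31e+07.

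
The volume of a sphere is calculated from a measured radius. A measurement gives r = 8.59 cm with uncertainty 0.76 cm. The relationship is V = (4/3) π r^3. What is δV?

V ∝ r^3, so δV/V = |3| · δr/r = 3 × 0.0885 = 0.265.
V = 2660 cm^3, so δV = 0.265 × 2660 = 705 cm^3.

705 cm^3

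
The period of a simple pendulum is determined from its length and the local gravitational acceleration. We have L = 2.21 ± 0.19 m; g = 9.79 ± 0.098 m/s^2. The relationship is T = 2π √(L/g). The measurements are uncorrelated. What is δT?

0.129 s

Since T is a product/quotient, work with relative uncertainties:
  (½·δL/L)² = (0.5×0.0860)² = 0.00185;  (−½·δg/g)² = (-0.5×0.0100)² = 2.51e-05
δT/T = √(0.00187) = 0.0433
T = 2.99 s, so δT = 0.0433 × 2.99 = 0.129 s.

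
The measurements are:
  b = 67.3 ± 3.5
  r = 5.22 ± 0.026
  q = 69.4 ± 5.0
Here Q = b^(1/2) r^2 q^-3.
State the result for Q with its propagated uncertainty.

Products/powers → add relative errors in quadrature, weighted by exponent:
  (½·δb/b)² = (0.5×0.0520)² = 0.000676;  (2·δr/r)² = (2×0.00498)² = 9.92e-05;  (-3·δq/q)² = (-3×0.0720)² = 0.0467
δQ/Q = √(0.0475) = 0.218
Q = 0.000669, so δQ = 0.218 × 0.000669 = 0.000146.

0.000669 ± 0.000146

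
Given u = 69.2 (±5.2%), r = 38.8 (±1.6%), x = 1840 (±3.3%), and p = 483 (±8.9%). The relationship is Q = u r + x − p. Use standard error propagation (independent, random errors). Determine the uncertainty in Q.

Let w = u·r = 2680. δw/w = √((1·δu/u)² + (1·δr/r)²) = √(0.00270 + 0.000256) = 0.0544, so δw = 146.
Q = w + x − p: δQ = √(δw² + δx² + δp²) = √(21300 + 3690 + 1850) = 164

164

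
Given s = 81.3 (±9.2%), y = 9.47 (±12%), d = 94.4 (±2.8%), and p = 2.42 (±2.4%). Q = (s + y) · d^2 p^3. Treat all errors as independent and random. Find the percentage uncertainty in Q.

Let u = s + y = 90.8. δu = √(δs² + δy²) = √(55.9 + 1.29) = 7.57, so δu/u = 0.0833.
Q is then a monomial in u, d, p:
δQ/Q = √((δu/u)² + (2·δd/d)² + (3·δp/p)²) = √(0.00695 + 0.00314 + 0.00518) = 0.124

12.4%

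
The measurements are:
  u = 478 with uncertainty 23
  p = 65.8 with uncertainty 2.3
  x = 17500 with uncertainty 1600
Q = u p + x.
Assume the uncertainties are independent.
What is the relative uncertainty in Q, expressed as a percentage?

Let w = u·p = 31500. δw/w = √((1·δu/u)² + (1·δp/p)²) = √(0.00232 + 0.00122) = 0.0595, so δw = 1870.
Q = w + x: δQ = √(δw² + δx²) = √(3.5e+06 + 2.56e+06) = 2460
Q = 49000, so δQ/Q = 2460/49000 = 0.0503.

5.03%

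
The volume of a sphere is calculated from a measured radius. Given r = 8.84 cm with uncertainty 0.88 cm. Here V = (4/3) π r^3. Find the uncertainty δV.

V ∝ r^3, so δV/V = |3| · δr/r = 3 × 0.0995 = 0.299.
V = 2890 cm^3, so δV = 0.299 × 2890 = 864 cm^3.

864 cm^3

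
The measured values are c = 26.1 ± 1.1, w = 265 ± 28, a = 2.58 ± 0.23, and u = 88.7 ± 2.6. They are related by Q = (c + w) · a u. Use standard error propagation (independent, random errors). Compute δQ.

8960

Let h = c + w = 291. δh = √(δc² + δw²) = √(1.21 + 784) = 28.0, so δh/h = 0.0963.
Q is then a monomial in h, a, u:
δQ/Q = √((δh/h)² + (1·δa/a)² + (1·δu/u)²) = √(0.00927 + 0.00795 + 0.000859) = 0.134
Q = 66600, so δQ = 0.134 × 66600 = 8960.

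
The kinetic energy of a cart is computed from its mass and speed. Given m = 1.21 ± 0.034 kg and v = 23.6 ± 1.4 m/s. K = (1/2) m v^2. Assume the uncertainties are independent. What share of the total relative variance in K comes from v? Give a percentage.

94.7%

(δK/K)² = (1·δm/m)² + (2·δv/v)²
  m term: (1×0.0281)² = 0.000790
  v term: (2×0.0593)² = 0.0141
Total = 0.0149. Share from v = 0.0141/0.0149 = 0.947.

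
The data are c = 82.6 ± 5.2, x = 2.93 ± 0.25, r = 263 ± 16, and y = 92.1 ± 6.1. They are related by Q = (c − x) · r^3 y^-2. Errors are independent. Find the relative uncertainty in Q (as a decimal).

Let u = c − x = 79.7. δu = √(δc² + δx²) = √(27.0 + 0.0625) = 5.21, so δu/u = 0.0653.
Q is then a monomial in u, r, y:
δQ/Q = √((δu/u)² + (3·δr/r)² + (-2·δy/y)²) = √(0.00427 + 0.0333 + 0.0175) = 0.235

0.235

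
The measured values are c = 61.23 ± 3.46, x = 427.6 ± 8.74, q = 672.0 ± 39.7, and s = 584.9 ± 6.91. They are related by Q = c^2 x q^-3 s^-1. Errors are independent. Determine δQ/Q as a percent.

Relative error in a monomial: (δQ/Q)² = Σ (nᵢ · δxᵢ/xᵢ)².
  (2·δc/c)² = (2×0.0565)² = 0.0128;  (1·δx/x)² = (1×0.0204)² = 0.000418;  (-3·δq/q)² = (-3×0.0591)² = 0.0314;  (-1·δs/s)² = (-1×0.0118)² = 0.000140
δQ/Q = √(0.0447) = 0.212

21.2%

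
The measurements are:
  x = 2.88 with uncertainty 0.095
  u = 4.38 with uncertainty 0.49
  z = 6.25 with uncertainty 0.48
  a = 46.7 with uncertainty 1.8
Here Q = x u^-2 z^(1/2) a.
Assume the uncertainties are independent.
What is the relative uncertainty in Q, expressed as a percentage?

23.3%

Products/powers → add relative errors in quadrature, weighted by exponent:
  (1·δx/x)² = (1×0.0330)² = 0.00109;  (-2·δu/u)² = (-2×0.112)² = 0.0501;  (½·δz/z)² = (0.5×0.0768)² = 0.00147;  (1·δa/a)² = (1×0.0385)² = 0.00149
δQ/Q = √(0.0541) = 0.233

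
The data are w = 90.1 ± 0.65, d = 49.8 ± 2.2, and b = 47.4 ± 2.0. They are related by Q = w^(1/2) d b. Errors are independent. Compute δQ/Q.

0.0612

Since Q is a product/quotient, work with relative uncertainties:
  (½·δw/w)² = (0.5×0.00721)² = 1.3e-05;  (1·δd/d)² = (1×0.0442)² = 0.00195;  (1·δb/b)² = (1×0.0422)² = 0.00178
δQ/Q = √(0.00374) = 0.0612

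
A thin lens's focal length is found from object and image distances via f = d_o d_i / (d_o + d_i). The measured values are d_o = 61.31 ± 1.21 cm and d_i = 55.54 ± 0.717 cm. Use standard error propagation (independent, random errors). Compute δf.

∂f/∂d_o = (d_i/(d_o+d_i))² = 0.226;  ∂f/∂d_i = (d_o/(d_o+d_i))² = 0.275
δf = √((∂f/∂d_o · δd_o)² + (∂f/∂d_i · δd_i)²) = √(0.0747 + 0.0390) = 0.337 cm

0.337 cm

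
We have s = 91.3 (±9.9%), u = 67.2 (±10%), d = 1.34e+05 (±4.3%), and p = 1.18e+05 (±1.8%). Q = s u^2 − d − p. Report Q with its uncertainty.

Let w = s·u^2 = 4.12e+05. δw/w = √((1·δs/s)² + (2·δu/u)²) = √(0.00980 + 0.0400) = 0.223, so δw = 92000.
Q = w − d − p: δQ = √(δw² + δd² + δp²) = √(8.47e+09 + 3.32e+07 + 4.51e+06) = 92200
Q = 1.6e+05.

(1.60 ± 0.922) × 10^5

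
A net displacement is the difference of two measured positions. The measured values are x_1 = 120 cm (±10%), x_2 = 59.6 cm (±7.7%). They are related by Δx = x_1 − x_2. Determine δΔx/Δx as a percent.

Each term contributes (cᵢ δxᵢ)² to (δΔx)²:
  (δx_1)² = 144;  (δx_2)² = 21.1
δΔx = √(165) = 12.8 cm
Δx = 60.4 cm, so δΔx/Δx = 12.8/60.4 = 0.213.

21.3%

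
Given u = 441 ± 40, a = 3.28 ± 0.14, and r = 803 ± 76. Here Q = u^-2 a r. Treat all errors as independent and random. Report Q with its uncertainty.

0.0135 ± 0.00283

Each factor contributes (exponent × relative error)² to (δQ/Q)²:
  (-2·δu/u)² = (-2×0.0907)² = 0.0329;  (1·δa/a)² = (1×0.0427)² = 0.00182;  (1·δr/r)² = (1×0.0946)² = 0.00896
δQ/Q = √(0.0437) = 0.209
Q = 0.0135, so δQ = 0.209 × 0.0135 = 0.00283.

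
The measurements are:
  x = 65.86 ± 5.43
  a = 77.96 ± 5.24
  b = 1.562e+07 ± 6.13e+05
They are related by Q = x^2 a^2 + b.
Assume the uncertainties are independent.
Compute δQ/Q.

0.134

Let p = x^2·a^2 = 2.636e+07. δp/p = √((2·δx/x)² + (2·δa/a)²) = √(0.0272 + 0.0181) = 0.213, so δp = 5.61e+06.
Q = p + b: δQ = √(δp² + δb²) = √(3.15e+13 + 3.76e+11) = 5.64e+06
Q = 4.198e+07, so δQ/Q = 5.64e+06/4.198e+07 = 0.134.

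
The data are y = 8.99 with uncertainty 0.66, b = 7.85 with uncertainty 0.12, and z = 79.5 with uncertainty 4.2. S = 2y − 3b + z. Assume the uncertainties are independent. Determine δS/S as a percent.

5.97%

Each term contributes (cᵢ δxᵢ)² to (δS)²:
  (2·δy)² = 1.74;  (3·δb)² = 0.130;  (δz)² = 17.6
δS = √(19.5) = 4.42
S = 73.9, so δS/S = 4.42/73.9 = 0.0597.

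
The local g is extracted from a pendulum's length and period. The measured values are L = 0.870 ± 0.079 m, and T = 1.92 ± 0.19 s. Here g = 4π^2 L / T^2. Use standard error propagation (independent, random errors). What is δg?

Products/powers → add relative errors in quadrature, weighted by exponent:
  (1·δL/L)² = (1×0.0908)² = 0.00825;  (-2·δT/T)² = (-2×0.0990)² = 0.0392
δg/g = √(0.0474) = 0.218
g = 9.32 m/s^2, so δg = 0.218 × 9.32 = 2.03 m/s^2.

2.03 m/s^2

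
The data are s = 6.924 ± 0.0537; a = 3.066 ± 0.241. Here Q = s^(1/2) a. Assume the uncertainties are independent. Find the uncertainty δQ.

Products/powers → add relative errors in quadrature, weighted by exponent:
  (½·δs/s)² = (0.5×0.00776)² = 1.5e-05;  (1·δa/a)² = (1×0.0786)² = 0.00618
δQ/Q = √(0.00619) = 0.0787
Q = 8.068, so δQ = 0.0787 × 8.068 = 0.635.

0.635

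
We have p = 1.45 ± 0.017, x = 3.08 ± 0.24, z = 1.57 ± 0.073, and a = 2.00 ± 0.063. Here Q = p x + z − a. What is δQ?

Let w = p·x = 4.47. δw/w = √((1·δp/p)² + (1·δx/x)²) = √(0.000137 + 0.00607) = 0.0788, so δw = 0.352.
Q = w + z − a: δQ = √(δw² + δz² + δa²) = √(0.124 + 0.00533 + 0.00397) = 0.365

0.365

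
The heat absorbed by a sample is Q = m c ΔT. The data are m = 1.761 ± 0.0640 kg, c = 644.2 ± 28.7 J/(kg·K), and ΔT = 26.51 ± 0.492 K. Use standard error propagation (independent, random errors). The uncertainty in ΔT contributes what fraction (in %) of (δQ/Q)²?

9.44%

(δQ/Q)² = (1·δm/m)² + (1·δc/c)² + (1·δΔT/ΔT)²
  m term: (1×0.0363)² = 0.00132
  c term: (1×0.0446)² = 0.00198
  ΔT term: (1×0.0186)² = 0.000344
Total = 0.00365. Share from ΔT = 0.000344/0.00365 = 0.0944.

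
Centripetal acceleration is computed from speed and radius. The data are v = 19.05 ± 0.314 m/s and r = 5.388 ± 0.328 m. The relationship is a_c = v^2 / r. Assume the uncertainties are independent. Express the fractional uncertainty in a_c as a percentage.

6.92%

Since a_c is a product/quotient, work with relative uncertainties:
  (2·δv/v)² = (2×0.0165)² = 0.00109;  (-1·δr/r)² = (-1×0.0609)² = 0.00371
δa_c/a_c = √(0.00479) = 0.0692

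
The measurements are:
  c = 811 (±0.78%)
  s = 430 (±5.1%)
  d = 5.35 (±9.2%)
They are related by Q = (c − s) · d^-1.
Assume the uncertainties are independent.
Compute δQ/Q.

0.110

Let u = c − s = 381. δu = √(δc² + δs²) = √(40.0 + 481) = 22.8, so δu/u = 0.0599.
Q is then a monomial in u, d:
δQ/Q = √((δu/u)² + (-1·δd/d)²) = √(0.00359 + 0.00846) = 0.110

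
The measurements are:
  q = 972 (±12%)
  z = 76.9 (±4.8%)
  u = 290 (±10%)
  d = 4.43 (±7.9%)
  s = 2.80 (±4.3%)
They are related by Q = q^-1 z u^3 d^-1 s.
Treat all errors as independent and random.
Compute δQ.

4.13e+05

Q is a product of powers, so relative uncertainties combine in quadrature:
  (-1·δq/q)² = (-1×0.120)² = 0.0144;  (1·δz/z)² = (1×0.0480)² = 0.00230;  (3·δu/u)² = (3×0.100)² = 0.0900;  (-1·δd/d)² = (-1×0.0790)² = 0.00624;  (1·δs/s)² = (1×0.0430)² = 0.00185
δQ/Q = √(0.115) = 0.339
Q = 1.22e+06, so δQ = 0.339 × 1.22e+06 = 4.13e+05.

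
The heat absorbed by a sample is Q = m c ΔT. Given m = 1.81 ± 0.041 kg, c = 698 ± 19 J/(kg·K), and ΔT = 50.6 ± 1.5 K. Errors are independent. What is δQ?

Products/powers → add relative errors in quadrature, weighted by exponent:
  (1·δm/m)² = (1×0.0227)² = 0.000513;  (1·δc/c)² = (1×0.0272)² = 0.000741;  (1·δΔT/ΔT)² = (1×0.0296)² = 0.000879
δQ/Q = √(0.00213) = 0.0462
Q = 63900 J, so δQ = 0.0462 × 63900 = 2950 J.

2950 J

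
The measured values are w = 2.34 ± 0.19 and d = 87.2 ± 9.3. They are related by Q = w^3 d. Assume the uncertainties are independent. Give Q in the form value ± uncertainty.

Relative error in a monomial: (δQ/Q)² = Σ (nᵢ · δxᵢ/xᵢ)².
  (3·δw/w)² = (3×0.0812)² = 0.0593;  (1·δd/d)² = (1×0.107)² = 0.0114
δQ/Q = √(0.0707) = 0.266
Q = 1120, so δQ = 0.266 × 1120 = 297.

1120 ± 297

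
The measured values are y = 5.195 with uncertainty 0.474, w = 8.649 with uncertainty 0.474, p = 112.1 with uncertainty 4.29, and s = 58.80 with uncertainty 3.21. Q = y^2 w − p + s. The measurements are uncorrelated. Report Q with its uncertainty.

Let h = y^2·w = 233.4. δh/h = √((2·δy/y)² + (1·δw/w)²) = √(0.0333 + 0.00300) = 0.191, so δh = 44.5.
Q = h − p + s: δQ = √(δh² + δp² + δs²) = √(1980 + 18.4 + 10.3) = 44.8
Q = 180.1.

180.1 ± 44.8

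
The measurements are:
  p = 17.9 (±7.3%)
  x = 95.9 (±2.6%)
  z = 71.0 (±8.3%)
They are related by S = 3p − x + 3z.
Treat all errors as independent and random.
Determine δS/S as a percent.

10.7%

Sums and differences: (δS)² = Σ (cᵢ δxᵢ)².
  (3·δp)² = 15.4;  (δx)² = 6.22;  (3·δz)² = 313
δS = √(334) = 18.3
S = 171, so δS/S = 18.3/171 = 0.107.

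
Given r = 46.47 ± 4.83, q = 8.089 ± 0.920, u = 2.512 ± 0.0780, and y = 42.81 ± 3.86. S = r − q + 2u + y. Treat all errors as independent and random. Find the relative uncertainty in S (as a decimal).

Sums and differences: (δS)² = Σ (cᵢ δxᵢ)².
  (δr)² = 23.3;  (δq)² = 0.846;  (2·δu)² = 0.0243;  (δy)² = 14.9
δS = √(39.1) = 6.25
S = 86.22, so δS/S = 6.25/86.22 = 0.0725.

0.0725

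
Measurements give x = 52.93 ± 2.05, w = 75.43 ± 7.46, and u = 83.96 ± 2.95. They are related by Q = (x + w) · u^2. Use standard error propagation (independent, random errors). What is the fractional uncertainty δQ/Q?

Let h = x + w = 128.4. δh = √(δx² + δw²) = √(4.20 + 55.7) = 7.74, so δh/h = 0.0603.
Q is then a monomial in h, u:
δQ/Q = √((δh/h)² + (2·δu/u)²) = √(0.00363 + 0.00494) = 0.0926

0.0926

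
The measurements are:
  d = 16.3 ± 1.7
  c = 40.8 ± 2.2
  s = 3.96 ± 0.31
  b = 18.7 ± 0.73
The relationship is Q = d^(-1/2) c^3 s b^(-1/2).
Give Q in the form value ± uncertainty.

Q is a product of powers, so relative uncertainties combine in quadrature:
  (−½·δd/d)² = (-0.5×0.104)² = 0.00272;  (3·δc/c)² = (3×0.0539)² = 0.0262;  (1·δs/s)² = (1×0.0783)² = 0.00613;  (−½·δb/b)² = (-0.5×0.0390)² = 0.000381
δQ/Q = √(0.0354) = 0.188
Q = 15400, so δQ = 0.188 × 15400 = 2900.

15400 ± 2900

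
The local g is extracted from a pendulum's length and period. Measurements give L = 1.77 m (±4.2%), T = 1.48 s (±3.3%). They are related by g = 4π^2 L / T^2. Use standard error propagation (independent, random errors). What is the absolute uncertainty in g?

Products/powers → add relative errors in quadrature, weighted by exponent:
  (1·δL/L)² = (1×0.0420)² = 0.00176;  (-2·δT/T)² = (-2×0.0330)² = 0.00436
δg/g = √(0.00612) = 0.0782
g = 31.9 m/s^2, so δg = 0.0782 × 31.9 = 2.50 m/s^2.

2.50 m/s^2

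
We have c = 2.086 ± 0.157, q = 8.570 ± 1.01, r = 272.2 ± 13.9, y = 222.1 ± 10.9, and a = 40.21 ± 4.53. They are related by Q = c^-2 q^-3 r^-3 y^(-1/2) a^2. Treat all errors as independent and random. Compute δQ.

Each factor contributes (exponent × relative error)² to (δQ/Q)²:
  (-2·δc/c)² = (-2×0.0753)² = 0.0227;  (-3·δq/q)² = (-3×0.118)² = 0.125;  (-3·δr/r)² = (-3×0.0511)² = 0.0235;  (−½·δy/y)² = (-0.5×0.0491)² = 0.000602;  (2·δa/a)² = (2×0.113)² = 0.0508
δQ/Q = √(0.223) = 0.472
Q = 1.964e-09, so δQ = 0.472 × 1.964e-09 = 9.26e-10.

9.26e-10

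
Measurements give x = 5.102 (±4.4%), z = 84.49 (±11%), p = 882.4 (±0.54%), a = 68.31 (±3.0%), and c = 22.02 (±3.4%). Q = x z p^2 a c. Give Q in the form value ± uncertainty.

Relative error in a monomial: (δQ/Q)² = Σ (nᵢ · δxᵢ/xᵢ)².
  (1·δx/x)² = (1×0.0440)² = 0.00194;  (1·δz/z)² = (1×0.110)² = 0.0121;  (2·δp/p)² = (2×0.00540)² = 0.000117;  (1·δa/a)² = (1×0.0300)² = 0.000900;  (1·δc/c)² = (1×0.0340)² = 0.00116
δQ/Q = √(0.0162) = 0.127
Q = 5.049e+11, so δQ = 0.127 × 5.049e+11 = 6.43e+10.

(5.049 ± 0.643) × 10^11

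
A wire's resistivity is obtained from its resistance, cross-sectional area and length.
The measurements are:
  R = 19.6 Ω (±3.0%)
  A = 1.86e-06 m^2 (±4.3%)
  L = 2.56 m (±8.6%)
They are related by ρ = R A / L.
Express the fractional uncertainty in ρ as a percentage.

10.1%

ρ is a product of powers, so relative uncertainties combine in quadrature:
  (1·δR/R)² = (1×0.0300)² = 0.000900;  (1·δA/A)² = (1×0.0430)² = 0.00185;  (-1·δL/L)² = (-1×0.0860)² = 0.00740
δρ/ρ = √(0.0101) = 0.101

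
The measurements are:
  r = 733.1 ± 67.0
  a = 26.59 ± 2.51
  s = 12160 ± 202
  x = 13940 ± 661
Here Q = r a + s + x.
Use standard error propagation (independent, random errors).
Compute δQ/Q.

Let p = r·a = 19490. δp/p = √((1·δr/r)² + (1·δa/a)²) = √(0.00835 + 0.00891) = 0.131, so δp = 2560.
Q = p + s + x: δQ = √(δp² + δs² + δx²) = √(6.56e+06 + 40800 + 4.37e+05) = 2650
Q = 45590, so δQ/Q = 2650/45590 = 0.0582.

0.0582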